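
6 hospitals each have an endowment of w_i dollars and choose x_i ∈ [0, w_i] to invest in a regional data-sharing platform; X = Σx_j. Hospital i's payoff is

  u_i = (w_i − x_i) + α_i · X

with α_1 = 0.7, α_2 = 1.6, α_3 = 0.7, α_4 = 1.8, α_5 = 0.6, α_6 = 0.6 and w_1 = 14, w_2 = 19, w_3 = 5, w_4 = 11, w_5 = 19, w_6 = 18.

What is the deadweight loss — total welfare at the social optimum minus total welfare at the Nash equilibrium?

∂u_i/∂x_i = α_i − 1, so hospital i contributes w_i if α_i > 1, else 0.
α_i > 1 for i ∈ {2, 4}; NE contributions (0, 19, 0, 11, 0, 0), X = 30.
W^NE = Σw_i − X^NE + (Σα_i)·X^NE = 86 + 5·30 = 236.
Planner: ∂(Σu_j)/∂x_i = Σα_j − 1 = 5 > 0, so everyone contributes w_i; X^SO = 86, W^SO = 86 + 5·86 = 516.
Deadweight loss = 280.

280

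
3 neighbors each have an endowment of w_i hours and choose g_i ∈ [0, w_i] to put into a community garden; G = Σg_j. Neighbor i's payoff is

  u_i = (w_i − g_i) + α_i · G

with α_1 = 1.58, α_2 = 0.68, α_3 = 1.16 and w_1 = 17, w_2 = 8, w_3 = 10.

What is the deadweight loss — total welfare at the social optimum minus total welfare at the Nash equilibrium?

∂u_i/∂g_i = α_i − 1, so neighbor i contributes w_i if α_i > 1, else 0.
α_i > 1 for i ∈ {1, 3}; NE contributions (17, 0, 10), G = 27.
W^NE = Σw_i − G^NE + (Σα_i)·G^NE = 35 + 2.42·27 = 100.34.
Planner: ∂(Σu_j)/∂g_i = Σα_j − 1 = 2.42 > 0, so everyone contributes w_i; G^SO = 35, W^SO = 35 + 2.42·35 = 119.7.
Deadweight loss = 19.36.

19.36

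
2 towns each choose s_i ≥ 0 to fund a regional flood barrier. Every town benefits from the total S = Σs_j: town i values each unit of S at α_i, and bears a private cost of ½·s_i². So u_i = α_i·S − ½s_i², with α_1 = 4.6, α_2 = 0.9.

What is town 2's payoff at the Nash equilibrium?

4.545

Town i's FOC: ∂u_i/∂s_i = α_i − s_i = 0, so s_i* = α_i.
NE contributions = (4.6, 0.9); S = 5.5.
u_2 = α_2·S − ½·(s_2)² = 0.9·5.5 − ½·0.9² = 4.545.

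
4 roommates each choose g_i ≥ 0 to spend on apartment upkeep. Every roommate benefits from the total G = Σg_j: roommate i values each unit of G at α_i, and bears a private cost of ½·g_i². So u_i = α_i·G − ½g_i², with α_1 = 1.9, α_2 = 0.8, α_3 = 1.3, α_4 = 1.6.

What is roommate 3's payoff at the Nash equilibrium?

Roommate i's FOC: ∂u_i/∂g_i = α_i − g_i = 0, so g_i* = α_i.
NE contributions = (1.9, 0.8, 1.3, 1.6); G = 5.6.
u_3 = α_3·G − ½·(g_3)² = 1.3·5.6 − ½·1.3² = 6.435.

6.435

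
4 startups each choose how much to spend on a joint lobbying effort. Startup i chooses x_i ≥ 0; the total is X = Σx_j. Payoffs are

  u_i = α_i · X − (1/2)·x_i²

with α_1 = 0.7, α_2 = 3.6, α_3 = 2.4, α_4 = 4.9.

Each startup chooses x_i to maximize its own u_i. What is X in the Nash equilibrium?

11.6

Startup i's FOC: ∂u_i/∂x_i = α_i − x_i = 0, so x_i* = α_i.
NE contributions = (0.7, 3.6, 2.4, 4.9); X = 11.6.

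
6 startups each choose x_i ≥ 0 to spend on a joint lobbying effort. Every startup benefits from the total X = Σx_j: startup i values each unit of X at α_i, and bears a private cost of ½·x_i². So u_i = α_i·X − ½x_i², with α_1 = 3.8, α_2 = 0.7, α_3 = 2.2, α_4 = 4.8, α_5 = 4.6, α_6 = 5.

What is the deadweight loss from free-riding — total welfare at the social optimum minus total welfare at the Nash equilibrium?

Startup i's FOC: ∂u_i/∂x_i = α_i − x_i = 0, so x_i* = α_i.
NE contributions = (3.8, 0.7, 2.2, 4.8, 4.6, 5); X = 21.1.
W^NE = (Σα)·X − ½Σα_i² = 21.1² − ½·88.97 = 400.725.
Planner sets x_i = Σα_j = 21.1 for every i, so X^SO = 6·21.1 = 126.6.
W^SO = (Σα)·X^SO − ½·6·(Σα)² = (6/2)·21.1² = 1335.63.
Deadweight loss = W^SO − W^NE = 934.905.

934.905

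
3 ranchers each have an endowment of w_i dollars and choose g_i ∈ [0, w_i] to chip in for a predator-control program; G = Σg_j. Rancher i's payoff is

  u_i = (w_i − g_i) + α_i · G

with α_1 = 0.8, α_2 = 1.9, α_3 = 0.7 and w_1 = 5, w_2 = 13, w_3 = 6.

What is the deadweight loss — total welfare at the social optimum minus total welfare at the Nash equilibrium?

∂u_i/∂g_i = α_i − 1, so rancher i contributes w_i if α_i > 1, else 0.
α_i > 1 for i ∈ {2}; NE contributions (0, 13, 0), G = 13.
W^NE = Σw_i − G^NE + (Σα_i)·G^NE = 24 + 2.4·13 = 55.2.
Planner: ∂(Σu_j)/∂g_i = Σα_j − 1 = 2.4 > 0, so everyone contributes w_i; G^SO = 24, W^SO = 24 + 2.4·24 = 81.6.
Deadweight loss = 26.4.

26.4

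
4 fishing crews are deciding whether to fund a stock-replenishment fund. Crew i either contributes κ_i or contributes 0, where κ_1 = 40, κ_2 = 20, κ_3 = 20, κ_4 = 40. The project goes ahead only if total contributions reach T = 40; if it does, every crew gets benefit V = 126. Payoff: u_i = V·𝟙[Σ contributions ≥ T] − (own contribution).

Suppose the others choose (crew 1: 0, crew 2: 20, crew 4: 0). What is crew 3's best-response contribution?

20

Others' total = 20. Contributing 20 brings total to 40 ≥ 40: gain V − κ_3 = 106.
Best response: 20.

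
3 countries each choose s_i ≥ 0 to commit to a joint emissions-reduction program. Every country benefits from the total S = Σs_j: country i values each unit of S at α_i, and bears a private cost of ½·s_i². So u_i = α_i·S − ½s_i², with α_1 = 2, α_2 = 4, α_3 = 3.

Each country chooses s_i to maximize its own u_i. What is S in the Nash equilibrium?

Country i's FOC: ∂u_i/∂s_i = α_i − s_i = 0, so s_i* = α_i.
NE contributions = (2, 4, 3); S = 9.

9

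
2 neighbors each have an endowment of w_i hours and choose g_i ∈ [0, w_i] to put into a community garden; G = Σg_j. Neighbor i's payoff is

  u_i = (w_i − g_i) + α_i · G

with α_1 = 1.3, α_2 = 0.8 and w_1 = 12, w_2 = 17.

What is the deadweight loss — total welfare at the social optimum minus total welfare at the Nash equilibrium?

∂u_i/∂g_i = α_i − 1, so neighbor i contributes w_i if α_i > 1, else 0.
α_i > 1 for i ∈ {1}; NE contributions (12, 0), G = 12.
W^NE = Σw_i − G^NE + (Σα_i)·G^NE = 29 + 1.1·12 = 42.2.
Planner: ∂(Σu_j)/∂g_i = Σα_j − 1 = 1.1 > 0, so everyone contributes w_i; G^SO = 29, W^SO = 29 + 1.1·29 = 60.9.
Deadweight loss = 18.7.

18.7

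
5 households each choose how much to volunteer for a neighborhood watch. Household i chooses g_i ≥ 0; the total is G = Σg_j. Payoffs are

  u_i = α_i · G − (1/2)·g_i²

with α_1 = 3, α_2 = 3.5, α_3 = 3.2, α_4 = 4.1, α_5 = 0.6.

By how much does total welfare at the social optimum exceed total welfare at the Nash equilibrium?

Household i's FOC: ∂u_i/∂g_i = α_i − g_i = 0, so g_i* = α_i.
NE contributions = (3, 3.5, 3.2, 4.1, 0.6); G = 14.4.
W^NE = (Σα)·G − ½Σα_i² = 14.4² − ½·48.66 = 183.03.
Planner sets g_i = Σα_j = 14.4 for every i, so G^SO = 5·14.4 = 72.
W^SO = (Σα)·G^SO − ½·5·(Σα)² = (5/2)·14.4² = 518.4.
Deadweight loss = W^SO − W^NE = 335.37.

335.37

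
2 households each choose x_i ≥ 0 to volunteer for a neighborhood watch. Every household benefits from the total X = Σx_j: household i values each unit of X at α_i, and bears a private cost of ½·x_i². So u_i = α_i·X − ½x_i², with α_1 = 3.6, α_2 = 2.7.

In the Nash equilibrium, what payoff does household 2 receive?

Household i's FOC: ∂u_i/∂x_i = α_i − x_i = 0, so x_i* = α_i.
NE contributions = (3.6, 2.7); X = 6.3.
u_2 = α_2·X − ½·(x_2)² = 2.7·6.3 − ½·2.7² = 13.365.

13.365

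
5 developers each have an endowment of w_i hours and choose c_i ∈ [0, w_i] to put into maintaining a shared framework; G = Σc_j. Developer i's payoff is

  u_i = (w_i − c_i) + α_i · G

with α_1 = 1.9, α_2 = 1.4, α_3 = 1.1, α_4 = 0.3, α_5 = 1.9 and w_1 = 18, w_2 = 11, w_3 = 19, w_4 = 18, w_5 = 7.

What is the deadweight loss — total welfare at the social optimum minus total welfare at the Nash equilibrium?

∂u_i/∂c_i = α_i − 1, so developer i contributes w_i if α_i > 1, else 0.
α_i > 1 for i ∈ {1, 2, 3, 5}; NE contributions (18, 11, 19, 0, 7), G = 55.
W^NE = Σw_i − G^NE + (Σα_i)·G^NE = 73 + 5.6·55 = 381.
Planner: ∂(Σu_j)/∂c_i = Σα_j − 1 = 5.6 > 0, so everyone contributes w_i; G^SO = 73, W^SO = 73 + 5.6·73 = 481.8.
Deadweight loss = 100.8.

100.8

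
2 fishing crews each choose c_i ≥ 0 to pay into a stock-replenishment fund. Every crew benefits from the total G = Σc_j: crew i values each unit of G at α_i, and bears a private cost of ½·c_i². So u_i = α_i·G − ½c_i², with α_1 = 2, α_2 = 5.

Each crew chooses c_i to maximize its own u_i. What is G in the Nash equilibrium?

7

Crew i's FOC: ∂u_i/∂c_i = α_i − c_i = 0, so c_i* = α_i.
NE contributions = (2, 5); G = 7.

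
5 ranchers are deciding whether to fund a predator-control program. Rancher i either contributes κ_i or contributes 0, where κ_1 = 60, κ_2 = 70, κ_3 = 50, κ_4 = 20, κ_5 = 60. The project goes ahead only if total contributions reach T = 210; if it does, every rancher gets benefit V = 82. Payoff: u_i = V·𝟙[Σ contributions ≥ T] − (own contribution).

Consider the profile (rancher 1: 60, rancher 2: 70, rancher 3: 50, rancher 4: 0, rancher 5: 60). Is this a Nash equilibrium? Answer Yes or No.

Total = 240 ≥ 210: provided.
Rancher 1 (pledges 60, payoff 22): dropping to 0 → total 180, payoff 0. No gain.
Rancher 2 (pledges 70, payoff 12): dropping to 0 → total 170, payoff 0. No gain.
Rancher 3 (pledges 50, payoff 32): dropping to 0 → total 190, payoff 0. No gain.
Rancher 4 (pledges 0, payoff 82): pledging 20 → total 260, payoff 62. No gain.
Rancher 5 (pledges 60, payoff 22): dropping to 0 → total 180, payoff 0. No gain.

Yes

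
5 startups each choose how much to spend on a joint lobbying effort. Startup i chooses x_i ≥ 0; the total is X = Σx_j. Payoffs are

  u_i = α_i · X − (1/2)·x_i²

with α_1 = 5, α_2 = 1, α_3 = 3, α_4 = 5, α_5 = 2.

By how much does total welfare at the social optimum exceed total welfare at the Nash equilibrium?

416

Startup i's FOC: ∂u_i/∂x_i = α_i − x_i = 0, so x_i* = α_i.
NE contributions = (5, 1, 3, 5, 2); X = 16.
W^NE = (Σα)·X − ½Σα_i² = 16² − ½·64 = 224.
Planner sets x_i = Σα_j = 16 for every i, so X^SO = 5·16 = 80.
W^SO = (Σα)·X^SO − ½·5·(Σα)² = (5/2)·16² = 640.
Deadweight loss = W^SO − W^NE = 416.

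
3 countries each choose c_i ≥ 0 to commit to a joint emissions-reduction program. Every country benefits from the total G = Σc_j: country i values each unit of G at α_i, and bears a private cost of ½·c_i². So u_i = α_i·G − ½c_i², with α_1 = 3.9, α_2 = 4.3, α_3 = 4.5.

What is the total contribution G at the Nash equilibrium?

Country i's FOC: ∂u_i/∂c_i = α_i − c_i = 0, so c_i* = α_i.
NE contributions = (3.9, 4.3, 4.5); G = 12.7.

12.7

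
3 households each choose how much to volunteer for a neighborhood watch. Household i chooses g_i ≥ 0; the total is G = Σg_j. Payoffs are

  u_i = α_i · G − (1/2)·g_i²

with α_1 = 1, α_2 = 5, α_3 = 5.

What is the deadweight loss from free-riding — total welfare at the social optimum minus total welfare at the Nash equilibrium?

86

Household i's FOC: ∂u_i/∂g_i = α_i − g_i = 0, so g_i* = α_i.
NE contributions = (1, 5, 5); G = 11.
W^NE = (Σα)·G − ½Σα_i² = 11² − ½·51 = 95.5.
Planner sets g_i = Σα_j = 11 for every i, so G^SO = 3·11 = 33.
W^SO = (Σα)·G^SO − ½·3·(Σα)² = (3/2)·11² = 181.5.
Deadweight loss = W^SO − W^NE = 86.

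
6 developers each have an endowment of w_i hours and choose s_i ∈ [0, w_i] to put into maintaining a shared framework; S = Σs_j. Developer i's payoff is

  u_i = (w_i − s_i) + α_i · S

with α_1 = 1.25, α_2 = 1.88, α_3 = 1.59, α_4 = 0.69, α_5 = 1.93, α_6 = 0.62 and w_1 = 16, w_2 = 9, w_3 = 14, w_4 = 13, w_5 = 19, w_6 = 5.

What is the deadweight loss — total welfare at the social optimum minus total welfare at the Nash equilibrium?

125.28

∂u_i/∂s_i = α_i − 1, so developer i contributes w_i if α_i > 1, else 0.
α_i > 1 for i ∈ {1, 2, 3, 5}; NE contributions (16, 9, 14, 0, 19, 0), S = 58.
W^NE = Σw_i − S^NE + (Σα_i)·S^NE = 76 + 6.96·58 = 479.68.
Planner: ∂(Σu_j)/∂s_i = Σα_j − 1 = 6.96 > 0, so everyone contributes w_i; S^SO = 76, W^SO = 76 + 6.96·76 = 604.96.
Deadweight loss = 125.28.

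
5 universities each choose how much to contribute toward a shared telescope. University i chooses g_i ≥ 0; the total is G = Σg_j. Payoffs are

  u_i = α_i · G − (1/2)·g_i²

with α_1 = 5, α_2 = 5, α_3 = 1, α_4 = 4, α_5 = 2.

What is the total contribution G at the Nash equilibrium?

University i's FOC: ∂u_i/∂g_i = α_i − g_i = 0, so g_i* = α_i.
NE contributions = (5, 5, 1, 4, 2); G = 17.

17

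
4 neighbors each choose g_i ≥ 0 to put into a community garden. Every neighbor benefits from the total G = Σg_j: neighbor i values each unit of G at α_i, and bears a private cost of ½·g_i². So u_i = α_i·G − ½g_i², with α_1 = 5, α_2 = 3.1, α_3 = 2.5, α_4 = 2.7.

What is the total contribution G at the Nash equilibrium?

13.3

Neighbor i's FOC: ∂u_i/∂g_i = α_i − g_i = 0, so g_i* = α_i.
NE contributions = (5, 3.1, 2.5, 2.7); G = 13.3.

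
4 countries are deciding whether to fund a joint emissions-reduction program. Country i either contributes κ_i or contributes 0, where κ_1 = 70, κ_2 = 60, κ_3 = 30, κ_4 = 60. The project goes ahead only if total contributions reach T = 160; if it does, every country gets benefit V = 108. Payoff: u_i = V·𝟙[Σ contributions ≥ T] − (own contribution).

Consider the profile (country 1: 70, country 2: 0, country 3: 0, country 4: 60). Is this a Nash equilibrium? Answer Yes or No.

Total = 130 < 160: not provided.
Country 1 (pledges 70, payoff -70): dropping to 0 → total 60, payoff 0. Profitable deviation.

No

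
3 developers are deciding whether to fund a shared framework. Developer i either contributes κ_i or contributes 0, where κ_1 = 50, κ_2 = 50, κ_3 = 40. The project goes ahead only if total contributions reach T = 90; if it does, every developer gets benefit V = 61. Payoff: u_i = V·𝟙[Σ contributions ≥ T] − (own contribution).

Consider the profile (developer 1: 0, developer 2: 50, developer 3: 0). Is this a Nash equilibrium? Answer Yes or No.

No

Total = 50 < 90: not provided.
Developer 1 (pledges 0, payoff 0): pledging 50 → total 100, payoff 11. Profitable deviation.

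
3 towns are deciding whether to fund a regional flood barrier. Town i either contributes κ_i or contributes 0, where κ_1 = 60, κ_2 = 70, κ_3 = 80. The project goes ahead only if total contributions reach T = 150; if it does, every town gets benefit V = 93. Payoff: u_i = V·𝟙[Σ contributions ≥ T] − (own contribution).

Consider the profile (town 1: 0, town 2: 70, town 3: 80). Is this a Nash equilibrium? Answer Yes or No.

Total = 150 ≥ 150: provided.
Town 1 (pledges 0, payoff 93): pledging 60 → total 210, payoff 33. No gain.
Town 2 (pledges 70, payoff 23): dropping to 0 → total 80, payoff 0. No gain.
Town 3 (pledges 80, payoff 13): dropping to 0 → total 70, payoff 0. No gain.

Yes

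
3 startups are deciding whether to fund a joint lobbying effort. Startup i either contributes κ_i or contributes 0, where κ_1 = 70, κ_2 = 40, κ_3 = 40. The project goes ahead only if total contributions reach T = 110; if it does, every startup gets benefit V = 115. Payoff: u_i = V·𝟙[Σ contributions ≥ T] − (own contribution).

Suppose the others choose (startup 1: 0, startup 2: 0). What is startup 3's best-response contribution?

0

Others' total = 0. Even contributing 40 gives 40 < 110: no benefit either way.
Best response: 0.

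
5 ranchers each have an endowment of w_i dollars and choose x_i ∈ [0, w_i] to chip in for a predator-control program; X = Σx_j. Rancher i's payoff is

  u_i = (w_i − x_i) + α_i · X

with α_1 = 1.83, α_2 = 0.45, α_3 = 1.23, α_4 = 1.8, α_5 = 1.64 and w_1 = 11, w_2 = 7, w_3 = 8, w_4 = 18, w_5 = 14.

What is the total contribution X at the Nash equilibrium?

∂u_i/∂x_i = α_i − 1, so rancher i contributes w_i if α_i > 1, else 0.
α_i > 1 for i ∈ {1, 3, 4, 5}; NE contributions (11, 0, 8, 18, 14), X = 51.

51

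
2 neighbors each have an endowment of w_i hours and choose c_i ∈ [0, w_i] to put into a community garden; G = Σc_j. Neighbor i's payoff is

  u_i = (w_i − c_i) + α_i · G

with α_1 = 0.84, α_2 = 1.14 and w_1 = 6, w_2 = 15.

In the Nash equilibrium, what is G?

15

∂u_i/∂c_i = α_i − 1, so neighbor i contributes w_i if α_i > 1, else 0.
α_i > 1 for i ∈ {2}; NE contributions (0, 15), G = 15.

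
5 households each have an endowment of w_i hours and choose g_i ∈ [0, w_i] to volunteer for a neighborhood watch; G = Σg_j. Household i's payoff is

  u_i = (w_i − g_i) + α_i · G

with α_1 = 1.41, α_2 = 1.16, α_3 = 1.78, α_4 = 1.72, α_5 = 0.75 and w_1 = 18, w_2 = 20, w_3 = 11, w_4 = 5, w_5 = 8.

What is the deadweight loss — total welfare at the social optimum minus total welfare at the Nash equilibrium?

∂u_i/∂g_i = α_i − 1, so household i contributes w_i if α_i > 1, else 0.
α_i > 1 for i ∈ {1, 2, 3, 4}; NE contributions (18, 20, 11, 5, 0), G = 54.
W^NE = Σw_i − G^NE + (Σα_i)·G^NE = 62 + 5.82·54 = 376.28.
Planner: ∂(Σu_j)/∂g_i = Σα_j − 1 = 5.82 > 0, so everyone contributes w_i; G^SO = 62, W^SO = 62 + 5.82·62 = 422.84.
Deadweight loss = 46.56.

46.56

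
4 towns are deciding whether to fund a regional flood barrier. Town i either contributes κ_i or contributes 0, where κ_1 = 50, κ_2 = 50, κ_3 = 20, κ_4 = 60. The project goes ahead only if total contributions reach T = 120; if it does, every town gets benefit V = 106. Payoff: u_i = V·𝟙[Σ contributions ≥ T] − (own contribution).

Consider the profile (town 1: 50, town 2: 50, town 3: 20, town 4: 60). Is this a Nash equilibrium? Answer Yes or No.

Total = 180 ≥ 120: provided.
Town 1 (pledges 50, payoff 56): dropping to 0 → total 130, payoff 106. Profitable deviation.

No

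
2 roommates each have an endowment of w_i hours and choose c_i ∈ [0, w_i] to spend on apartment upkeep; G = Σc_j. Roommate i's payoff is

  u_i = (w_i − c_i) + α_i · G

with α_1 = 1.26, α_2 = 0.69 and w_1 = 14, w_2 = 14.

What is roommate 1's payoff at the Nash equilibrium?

∂u_i/∂c_i = α_i − 1, so roommate i contributes w_i if α_i > 1, else 0.
α_i > 1 for i ∈ {1}; NE contributions (14, 0), G = 14.
u_1 = (14 − 14) + 1.26·14 = 17.64.

17.64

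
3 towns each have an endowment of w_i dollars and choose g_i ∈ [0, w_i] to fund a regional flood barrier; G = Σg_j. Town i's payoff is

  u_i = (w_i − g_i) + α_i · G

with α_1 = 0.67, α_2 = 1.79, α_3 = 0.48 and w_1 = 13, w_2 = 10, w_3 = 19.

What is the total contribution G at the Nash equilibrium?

∂u_i/∂g_i = α_i − 1, so town i contributes w_i if α_i > 1, else 0.
α_i > 1 for i ∈ {2}; NE contributions (0, 10, 0), G = 10.

10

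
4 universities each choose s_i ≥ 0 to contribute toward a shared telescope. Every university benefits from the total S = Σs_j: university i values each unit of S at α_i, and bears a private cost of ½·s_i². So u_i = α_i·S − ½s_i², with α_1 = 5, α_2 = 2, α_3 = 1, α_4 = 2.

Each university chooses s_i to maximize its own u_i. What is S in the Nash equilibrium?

10

University i's FOC: ∂u_i/∂s_i = α_i − s_i = 0, so s_i* = α_i.
NE contributions = (5, 2, 1, 2); S = 10.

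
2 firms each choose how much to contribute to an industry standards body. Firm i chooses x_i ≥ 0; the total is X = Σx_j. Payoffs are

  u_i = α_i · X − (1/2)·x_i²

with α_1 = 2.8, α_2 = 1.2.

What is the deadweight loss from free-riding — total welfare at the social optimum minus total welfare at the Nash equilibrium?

Firm i's FOC: ∂u_i/∂x_i = α_i − x_i = 0, so x_i* = α_i.
NE contributions = (2.8, 1.2); X = 4.
W^NE = (Σα)·X − ½Σα_i² = 4² − ½·9.28 = 11.36.
Planner sets x_i = Σα_j = 4 for every i, so X^SO = 2·4 = 8.
W^SO = (Σα)·X^SO − ½·2·(Σα)² = (2/2)·4² = 16.
Deadweight loss = W^SO − W^NE = 4.64.

4.64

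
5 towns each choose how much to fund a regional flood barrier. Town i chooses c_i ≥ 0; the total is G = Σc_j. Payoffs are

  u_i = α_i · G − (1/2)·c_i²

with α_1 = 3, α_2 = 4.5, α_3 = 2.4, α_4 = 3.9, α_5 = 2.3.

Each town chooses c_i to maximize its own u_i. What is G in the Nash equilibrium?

Town i's FOC: ∂u_i/∂c_i = α_i − c_i = 0, so c_i* = α_i.
NE contributions = (3, 4.5, 2.4, 3.9, 2.3); G = 16.1.

16.1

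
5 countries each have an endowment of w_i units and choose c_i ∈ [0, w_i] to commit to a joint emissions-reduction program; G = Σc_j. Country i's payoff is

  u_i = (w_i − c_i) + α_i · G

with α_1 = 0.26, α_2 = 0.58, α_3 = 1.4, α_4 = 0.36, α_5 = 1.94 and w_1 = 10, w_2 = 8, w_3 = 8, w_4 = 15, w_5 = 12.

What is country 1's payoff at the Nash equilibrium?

15.2

∂u_i/∂c_i = α_i − 1, so country i contributes w_i if α_i > 1, else 0.
α_i > 1 for i ∈ {3, 5}; NE contributions (0, 0, 8, 0, 12), G = 20.
u_1 = (10 − 0) + 0.26·20 = 15.2.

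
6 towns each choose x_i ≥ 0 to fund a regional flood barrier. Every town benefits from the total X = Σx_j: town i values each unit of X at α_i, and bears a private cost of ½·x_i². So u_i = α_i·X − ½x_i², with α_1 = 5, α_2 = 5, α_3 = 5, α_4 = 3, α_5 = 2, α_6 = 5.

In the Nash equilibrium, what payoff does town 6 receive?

112.5

Town i's FOC: ∂u_i/∂x_i = α_i − x_i = 0, so x_i* = α_i.
NE contributions = (5, 5, 5, 3, 2, 5); X = 25.
u_6 = α_6·X − ½·(x_6)² = 5·25 − ½·5² = 112.5.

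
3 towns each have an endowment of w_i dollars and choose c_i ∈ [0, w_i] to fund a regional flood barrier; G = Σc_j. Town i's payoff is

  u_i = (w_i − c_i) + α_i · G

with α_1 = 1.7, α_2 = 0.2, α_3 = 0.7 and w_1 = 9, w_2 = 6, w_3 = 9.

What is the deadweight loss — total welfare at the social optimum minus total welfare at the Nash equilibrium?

∂u_i/∂c_i = α_i − 1, so town i contributes w_i if α_i > 1, else 0.
α_i > 1 for i ∈ {1}; NE contributions (9, 0, 0), G = 9.
W^NE = Σw_i − G^NE + (Σα_i)·G^NE = 24 + 1.6·9 = 38.4.
Planner: ∂(Σu_j)/∂c_i = Σα_j − 1 = 1.6 > 0, so everyone contributes w_i; G^SO = 24, W^SO = 24 + 1.6·24 = 62.4.
Deadweight loss = 24.

24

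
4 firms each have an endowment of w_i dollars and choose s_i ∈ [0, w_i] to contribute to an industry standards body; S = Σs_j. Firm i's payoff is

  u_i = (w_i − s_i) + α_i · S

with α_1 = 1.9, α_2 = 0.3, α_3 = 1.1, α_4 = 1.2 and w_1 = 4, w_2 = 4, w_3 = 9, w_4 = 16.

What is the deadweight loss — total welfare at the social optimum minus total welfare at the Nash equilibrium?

∂u_i/∂s_i = α_i − 1, so firm i contributes w_i if α_i > 1, else 0.
α_i > 1 for i ∈ {1, 3, 4}; NE contributions (4, 0, 9, 16), S = 29.
W^NE = Σw_i − S^NE + (Σα_i)·S^NE = 33 + 3.5·29 = 134.5.
Planner: ∂(Σu_j)/∂s_i = Σα_j − 1 = 3.5 > 0, so everyone contributes w_i; S^SO = 33, W^SO = 33 + 3.5·33 = 148.5.
Deadweight loss = 14.

14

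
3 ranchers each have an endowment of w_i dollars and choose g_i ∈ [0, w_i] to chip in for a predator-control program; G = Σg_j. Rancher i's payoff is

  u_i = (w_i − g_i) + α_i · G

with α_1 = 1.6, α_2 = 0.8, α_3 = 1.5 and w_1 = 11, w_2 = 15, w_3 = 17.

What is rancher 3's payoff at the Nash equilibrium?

42

∂u_i/∂g_i = α_i − 1, so rancher i contributes w_i if α_i > 1, else 0.
α_i > 1 for i ∈ {1, 3}; NE contributions (11, 0, 17), G = 28.
u_3 = (17 − 17) + 1.5·28 = 42.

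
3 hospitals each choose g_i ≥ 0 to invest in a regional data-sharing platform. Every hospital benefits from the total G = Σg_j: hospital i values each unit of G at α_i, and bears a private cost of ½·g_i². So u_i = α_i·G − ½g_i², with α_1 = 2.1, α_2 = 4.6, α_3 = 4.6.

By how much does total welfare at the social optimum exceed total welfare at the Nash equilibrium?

Hospital i's FOC: ∂u_i/∂g_i = α_i − g_i = 0, so g_i* = α_i.
NE contributions = (2.1, 4.6, 4.6); G = 11.3.
W^NE = (Σα)·G − ½Σα_i² = 11.3² − ½·46.73 = 104.325.
Planner sets g_i = Σα_j = 11.3 for every i, so G^SO = 3·11.3 = 33.9.
W^SO = (Σα)·G^SO − ½·3·(Σα)² = (3/2)·11.3² = 191.535.
Deadweight loss = W^SO − W^NE = 87.21.

87.21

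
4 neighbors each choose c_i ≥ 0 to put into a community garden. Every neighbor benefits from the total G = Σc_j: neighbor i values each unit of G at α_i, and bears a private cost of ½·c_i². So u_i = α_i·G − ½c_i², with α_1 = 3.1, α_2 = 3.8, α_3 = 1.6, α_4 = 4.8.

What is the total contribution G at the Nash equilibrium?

Neighbor i's FOC: ∂u_i/∂c_i = α_i − c_i = 0, so c_i* = α_i.
NE contributions = (3.1, 3.8, 1.6, 4.8); G = 13.3.

13.3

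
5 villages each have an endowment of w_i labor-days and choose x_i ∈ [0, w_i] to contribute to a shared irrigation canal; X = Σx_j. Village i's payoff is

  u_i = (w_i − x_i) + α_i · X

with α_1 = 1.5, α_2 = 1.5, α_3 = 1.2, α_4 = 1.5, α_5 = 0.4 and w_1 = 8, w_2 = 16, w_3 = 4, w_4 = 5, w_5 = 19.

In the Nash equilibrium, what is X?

33

∂u_i/∂x_i = α_i − 1, so village i contributes w_i if α_i > 1, else 0.
α_i > 1 for i ∈ {1, 2, 3, 4}; NE contributions (8, 16, 4, 5, 0), X = 33.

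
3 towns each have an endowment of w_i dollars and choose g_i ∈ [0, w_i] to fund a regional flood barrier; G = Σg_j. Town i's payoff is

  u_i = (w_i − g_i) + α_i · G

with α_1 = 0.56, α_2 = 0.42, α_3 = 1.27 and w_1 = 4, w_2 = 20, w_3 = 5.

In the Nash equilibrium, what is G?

5

∂u_i/∂g_i = α_i − 1, so town i contributes w_i if α_i > 1, else 0.
α_i > 1 for i ∈ {3}; NE contributions (0, 0, 5), G = 5.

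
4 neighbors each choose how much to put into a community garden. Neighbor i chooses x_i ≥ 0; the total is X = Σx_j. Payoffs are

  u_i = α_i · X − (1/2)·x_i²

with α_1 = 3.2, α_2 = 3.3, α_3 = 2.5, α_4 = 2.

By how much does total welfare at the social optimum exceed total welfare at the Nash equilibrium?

136.69

Neighbor i's FOC: ∂u_i/∂x_i = α_i − x_i = 0, so x_i* = α_i.
NE contributions = (3.2, 3.3, 2.5, 2); X = 11.
W^NE = (Σα)·X − ½Σα_i² = 11² − ½·31.38 = 105.31.
Planner sets x_i = Σα_j = 11 for every i, so X^SO = 4·11 = 44.
W^SO = (Σα)·X^SO − ½·4·(Σα)² = (4/2)·11² = 242.
Deadweight loss = W^SO − W^NE = 136.69.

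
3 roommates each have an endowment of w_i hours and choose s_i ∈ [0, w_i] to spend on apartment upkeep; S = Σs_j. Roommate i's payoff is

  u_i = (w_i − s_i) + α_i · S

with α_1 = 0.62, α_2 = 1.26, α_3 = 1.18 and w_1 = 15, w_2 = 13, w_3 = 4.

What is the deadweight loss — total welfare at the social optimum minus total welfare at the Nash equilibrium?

∂u_i/∂s_i = α_i − 1, so roommate i contributes w_i if α_i > 1, else 0.
α_i > 1 for i ∈ {2, 3}; NE contributions (0, 13, 4), S = 17.
W^NE = Σw_i − S^NE + (Σα_i)·S^NE = 32 + 2.06·17 = 67.02.
Planner: ∂(Σu_j)/∂s_i = Σα_j − 1 = 2.06 > 0, so everyone contributes w_i; S^SO = 32, W^SO = 32 + 2.06·32 = 97.92.
Deadweight loss = 30.9.

30.9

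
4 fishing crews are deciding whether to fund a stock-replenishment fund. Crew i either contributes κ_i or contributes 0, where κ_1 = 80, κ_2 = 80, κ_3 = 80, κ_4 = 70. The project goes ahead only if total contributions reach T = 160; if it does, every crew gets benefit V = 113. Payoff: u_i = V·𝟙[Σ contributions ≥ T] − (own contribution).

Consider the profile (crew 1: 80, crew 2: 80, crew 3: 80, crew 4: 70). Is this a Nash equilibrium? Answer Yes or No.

Total = 310 ≥ 160: provided.
Crew 1 (pledges 80, payoff 33): dropping to 0 → total 230, payoff 113. Profitable deviation.

No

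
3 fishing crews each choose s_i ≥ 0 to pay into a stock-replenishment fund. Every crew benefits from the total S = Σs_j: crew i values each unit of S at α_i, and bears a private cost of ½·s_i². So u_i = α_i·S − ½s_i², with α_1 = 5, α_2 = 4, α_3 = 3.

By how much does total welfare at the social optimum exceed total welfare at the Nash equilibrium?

Crew i's FOC: ∂u_i/∂s_i = α_i − s_i = 0, so s_i* = α_i.
NE contributions = (5, 4, 3); S = 12.
W^NE = (Σα)·S − ½Σα_i² = 12² − ½·50 = 119.
Planner sets s_i = Σα_j = 12 for every i, so S^SO = 3·12 = 36.
W^SO = (Σα)·S^SO − ½·3·(Σα)² = (3/2)·12² = 216.
Deadweight loss = W^SO − W^NE = 97.

97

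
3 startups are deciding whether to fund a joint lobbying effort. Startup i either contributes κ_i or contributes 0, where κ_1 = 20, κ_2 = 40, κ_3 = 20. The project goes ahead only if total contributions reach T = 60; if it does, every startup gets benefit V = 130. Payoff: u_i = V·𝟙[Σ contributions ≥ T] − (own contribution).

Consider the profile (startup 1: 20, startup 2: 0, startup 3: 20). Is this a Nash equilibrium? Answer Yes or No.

No

Total = 40 < 60: not provided.
Startup 1 (pledges 20, payoff -20): dropping to 0 → total 20, payoff 0. Profitable deviation.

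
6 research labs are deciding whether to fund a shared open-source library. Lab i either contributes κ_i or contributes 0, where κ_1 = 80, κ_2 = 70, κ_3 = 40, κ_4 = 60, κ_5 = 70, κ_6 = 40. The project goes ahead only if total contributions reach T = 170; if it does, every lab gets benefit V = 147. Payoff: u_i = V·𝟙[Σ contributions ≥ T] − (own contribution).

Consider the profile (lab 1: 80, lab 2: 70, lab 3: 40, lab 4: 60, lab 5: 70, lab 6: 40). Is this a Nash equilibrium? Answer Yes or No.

Total = 360 ≥ 170: provided.
Lab 1 (pledges 80, payoff 67): dropping to 0 → total 280, payoff 147. Profitable deviation.

No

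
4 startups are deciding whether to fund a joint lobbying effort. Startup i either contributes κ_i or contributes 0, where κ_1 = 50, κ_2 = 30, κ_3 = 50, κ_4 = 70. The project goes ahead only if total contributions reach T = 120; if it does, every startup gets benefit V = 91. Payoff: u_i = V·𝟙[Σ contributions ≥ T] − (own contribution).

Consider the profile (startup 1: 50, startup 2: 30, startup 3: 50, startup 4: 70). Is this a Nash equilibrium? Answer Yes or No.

Total = 200 ≥ 120: provided.
Startup 1 (pledges 50, payoff 41): dropping to 0 → total 150, payoff 91. Profitable deviation.

No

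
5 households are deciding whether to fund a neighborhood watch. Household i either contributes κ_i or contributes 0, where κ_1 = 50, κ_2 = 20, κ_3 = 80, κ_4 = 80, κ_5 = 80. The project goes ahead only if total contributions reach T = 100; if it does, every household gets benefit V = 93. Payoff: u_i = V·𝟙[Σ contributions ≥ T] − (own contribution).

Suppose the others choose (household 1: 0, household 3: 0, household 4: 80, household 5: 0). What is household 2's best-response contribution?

Others' total = 80. Contributing 20 brings total to 100 ≥ 100: gain V − κ_2 = 73.
Best response: 20.

20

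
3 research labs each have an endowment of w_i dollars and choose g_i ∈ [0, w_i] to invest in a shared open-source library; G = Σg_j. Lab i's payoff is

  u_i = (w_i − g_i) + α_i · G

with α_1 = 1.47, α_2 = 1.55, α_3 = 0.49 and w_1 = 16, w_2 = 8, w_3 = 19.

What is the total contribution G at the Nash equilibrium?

∂u_i/∂g_i = α_i − 1, so lab i contributes w_i if α_i > 1, else 0.
α_i > 1 for i ∈ {1, 2}; NE contributions (16, 8, 0), G = 24.

24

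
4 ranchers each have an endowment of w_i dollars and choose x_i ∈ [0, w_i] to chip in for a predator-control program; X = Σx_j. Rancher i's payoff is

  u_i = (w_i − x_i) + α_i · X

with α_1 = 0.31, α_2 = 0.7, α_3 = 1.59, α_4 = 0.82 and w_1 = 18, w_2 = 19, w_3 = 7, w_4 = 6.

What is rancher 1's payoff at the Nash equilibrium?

∂u_i/∂x_i = α_i − 1, so rancher i contributes w_i if α_i > 1, else 0.
α_i > 1 for i ∈ {3}; NE contributions (0, 0, 7, 0), X = 7.
u_1 = (18 − 0) + 0.31·7 = 20.17.

20.17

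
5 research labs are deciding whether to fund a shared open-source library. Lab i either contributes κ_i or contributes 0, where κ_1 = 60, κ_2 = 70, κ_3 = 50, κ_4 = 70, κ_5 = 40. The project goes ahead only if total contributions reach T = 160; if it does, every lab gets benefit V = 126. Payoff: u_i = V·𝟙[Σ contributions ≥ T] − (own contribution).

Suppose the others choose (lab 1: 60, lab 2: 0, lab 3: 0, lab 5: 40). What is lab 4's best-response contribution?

Others' total = 100. Contributing 70 brings total to 170 ≥ 160: gain V − κ_4 = 56.
Best response: 70.

70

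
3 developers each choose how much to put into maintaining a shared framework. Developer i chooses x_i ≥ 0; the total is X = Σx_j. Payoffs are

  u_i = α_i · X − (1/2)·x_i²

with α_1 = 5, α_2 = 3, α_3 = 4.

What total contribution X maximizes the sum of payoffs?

36

Planner FOC: ∂(Σu_j)/∂x_i = (Σα_j) − x_i = 0, so x_i^SO = Σα_j = 12 for every i; X^SO = 36.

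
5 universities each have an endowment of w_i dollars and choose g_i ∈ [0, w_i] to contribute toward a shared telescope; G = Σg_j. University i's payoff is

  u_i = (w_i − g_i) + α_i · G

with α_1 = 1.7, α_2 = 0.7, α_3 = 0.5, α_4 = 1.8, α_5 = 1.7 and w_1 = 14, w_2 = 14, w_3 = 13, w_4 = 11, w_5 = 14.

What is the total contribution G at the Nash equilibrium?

39

∂u_i/∂g_i = α_i − 1, so university i contributes w_i if α_i > 1, else 0.
α_i > 1 for i ∈ {1, 4, 5}; NE contributions (14, 0, 0, 11, 14), G = 39.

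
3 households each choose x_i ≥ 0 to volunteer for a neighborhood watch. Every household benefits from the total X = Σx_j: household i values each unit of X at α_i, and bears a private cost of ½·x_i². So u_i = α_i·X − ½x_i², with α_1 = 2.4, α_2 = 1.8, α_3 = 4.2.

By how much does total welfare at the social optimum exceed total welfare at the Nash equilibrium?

48.6

Household i's FOC: ∂u_i/∂x_i = α_i − x_i = 0, so x_i* = α_i.
NE contributions = (2.4, 1.8, 4.2); X = 8.4.
W^NE = (Σα)·X − ½Σα_i² = 8.4² − ½·26.64 = 57.24.
Planner sets x_i = Σα_j = 8.4 for every i, so X^SO = 3·8.4 = 25.2.
W^SO = (Σα)·X^SO − ½·3·(Σα)² = (3/2)·8.4² = 105.84.
Deadweight loss = W^SO − W^NE = 48.6.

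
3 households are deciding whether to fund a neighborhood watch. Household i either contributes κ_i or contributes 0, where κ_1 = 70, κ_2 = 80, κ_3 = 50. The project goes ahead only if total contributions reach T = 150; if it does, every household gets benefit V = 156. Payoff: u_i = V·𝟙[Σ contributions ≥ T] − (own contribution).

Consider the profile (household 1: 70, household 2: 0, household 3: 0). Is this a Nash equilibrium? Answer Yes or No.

No

Total = 70 < 150: not provided.
Household 1 (pledges 70, payoff -70): dropping to 0 → total 0, payoff 0. Profitable deviation.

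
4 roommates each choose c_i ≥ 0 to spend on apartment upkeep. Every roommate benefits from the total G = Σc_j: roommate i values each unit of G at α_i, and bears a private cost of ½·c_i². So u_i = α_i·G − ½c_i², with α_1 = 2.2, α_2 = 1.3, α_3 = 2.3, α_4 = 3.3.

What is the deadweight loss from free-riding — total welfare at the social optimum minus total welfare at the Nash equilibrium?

94.165

Roommate i's FOC: ∂u_i/∂c_i = α_i − c_i = 0, so c_i* = α_i.
NE contributions = (2.2, 1.3, 2.3, 3.3); G = 9.1.
W^NE = (Σα)·G − ½Σα_i² = 9.1² − ½·22.71 = 71.455.
Planner sets c_i = Σα_j = 9.1 for every i, so G^SO = 4·9.1 = 36.4.
W^SO = (Σα)·G^SO − ½·4·(Σα)² = (4/2)·9.1² = 165.62.
Deadweight loss = W^SO − W^NE = 94.165.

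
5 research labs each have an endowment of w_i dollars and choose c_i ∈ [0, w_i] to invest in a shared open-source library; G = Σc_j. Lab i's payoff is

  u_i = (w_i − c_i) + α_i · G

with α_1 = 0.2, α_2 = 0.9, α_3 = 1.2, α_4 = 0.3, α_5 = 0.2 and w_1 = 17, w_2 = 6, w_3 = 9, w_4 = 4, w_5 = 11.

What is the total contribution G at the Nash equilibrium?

∂u_i/∂c_i = α_i − 1, so lab i contributes w_i if α_i > 1, else 0.
α_i > 1 for i ∈ {3}; NE contributions (0, 0, 9, 0, 0), G = 9.

9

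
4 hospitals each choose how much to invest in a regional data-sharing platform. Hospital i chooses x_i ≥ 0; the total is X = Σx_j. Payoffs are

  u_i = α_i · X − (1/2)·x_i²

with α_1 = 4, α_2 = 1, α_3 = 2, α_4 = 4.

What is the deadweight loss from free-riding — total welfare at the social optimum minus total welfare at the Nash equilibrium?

139.5

Hospital i's FOC: ∂u_i/∂x_i = α_i − x_i = 0, so x_i* = α_i.
NE contributions = (4, 1, 2, 4); X = 11.
W^NE = (Σα)·X − ½Σα_i² = 11² − ½·37 = 102.5.
Planner sets x_i = Σα_j = 11 for every i, so X^SO = 4·11 = 44.
W^SO = (Σα)·X^SO − ½·4·(Σα)² = (4/2)·11² = 242.
Deadweight loss = W^SO − W^NE = 139.5.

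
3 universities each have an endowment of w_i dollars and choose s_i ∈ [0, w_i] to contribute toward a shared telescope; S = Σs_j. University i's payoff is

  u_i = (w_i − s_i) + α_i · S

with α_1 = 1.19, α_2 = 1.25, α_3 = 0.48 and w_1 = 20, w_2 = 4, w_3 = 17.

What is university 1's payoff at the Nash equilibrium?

28.56

∂u_i/∂s_i = α_i − 1, so university i contributes w_i if α_i > 1, else 0.
α_i > 1 for i ∈ {1, 2}; NE contributions (20, 4, 0), S = 24.
u_1 = (20 − 20) + 1.19·24 = 28.56.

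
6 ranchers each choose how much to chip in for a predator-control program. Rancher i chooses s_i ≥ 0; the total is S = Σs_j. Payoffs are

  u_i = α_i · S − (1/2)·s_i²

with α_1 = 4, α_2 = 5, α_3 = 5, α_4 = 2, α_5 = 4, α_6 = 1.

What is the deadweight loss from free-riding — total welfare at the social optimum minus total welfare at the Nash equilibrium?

Rancher i's FOC: ∂u_i/∂s_i = α_i − s_i = 0, so s_i* = α_i.
NE contributions = (4, 5, 5, 2, 4, 1); S = 21.
W^NE = (Σα)·S − ½Σα_i² = 21² − ½·87 = 397.5.
Planner sets s_i = Σα_j = 21 for every i, so S^SO = 6·21 = 126.
W^SO = (Σα)·S^SO − ½·6·(Σα)² = (6/2)·21² = 1323.
Deadweight loss = W^SO − W^NE = 925.5.

925.5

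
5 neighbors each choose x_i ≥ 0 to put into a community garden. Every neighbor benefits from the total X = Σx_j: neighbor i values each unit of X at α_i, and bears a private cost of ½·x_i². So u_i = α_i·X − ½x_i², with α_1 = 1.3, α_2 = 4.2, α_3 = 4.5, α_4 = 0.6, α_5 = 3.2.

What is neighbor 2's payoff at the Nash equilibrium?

Neighbor i's FOC: ∂u_i/∂x_i = α_i − x_i = 0, so x_i* = α_i.
NE contributions = (1.3, 4.2, 4.5, 0.6, 3.2); X = 13.8.
u_2 = α_2·X − ½·(x_2)² = 4.2·13.8 − ½·4.2² = 49.14.

49.14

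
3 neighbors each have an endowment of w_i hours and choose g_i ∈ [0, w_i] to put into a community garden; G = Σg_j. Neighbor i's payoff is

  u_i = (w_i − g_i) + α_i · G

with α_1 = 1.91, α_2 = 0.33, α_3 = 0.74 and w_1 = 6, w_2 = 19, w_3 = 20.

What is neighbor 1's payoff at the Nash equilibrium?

11.46

∂u_i/∂g_i = α_i − 1, so neighbor i contributes w_i if α_i > 1, else 0.
α_i > 1 for i ∈ {1}; NE contributions (6, 0, 0), G = 6.
u_1 = (6 − 6) + 1.91·6 = 11.46.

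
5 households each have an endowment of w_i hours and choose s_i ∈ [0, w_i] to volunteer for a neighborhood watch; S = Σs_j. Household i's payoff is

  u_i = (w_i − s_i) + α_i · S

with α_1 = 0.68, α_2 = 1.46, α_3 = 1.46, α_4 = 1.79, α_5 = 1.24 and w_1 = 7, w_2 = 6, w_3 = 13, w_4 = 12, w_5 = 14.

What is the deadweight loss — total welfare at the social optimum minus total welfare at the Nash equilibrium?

∂u_i/∂s_i = α_i − 1, so household i contributes w_i if α_i > 1, else 0.
α_i > 1 for i ∈ {2, 3, 4, 5}; NE contributions (0, 6, 13, 12, 14), S = 45.
W^NE = Σw_i − S^NE + (Σα_i)·S^NE = 52 + 5.63·45 = 305.35.
Planner: ∂(Σu_j)/∂s_i = Σα_j − 1 = 5.63 > 0, so everyone contributes w_i; S^SO = 52, W^SO = 52 + 5.63·52 = 344.76.
Deadweight loss = 39.41.

39.41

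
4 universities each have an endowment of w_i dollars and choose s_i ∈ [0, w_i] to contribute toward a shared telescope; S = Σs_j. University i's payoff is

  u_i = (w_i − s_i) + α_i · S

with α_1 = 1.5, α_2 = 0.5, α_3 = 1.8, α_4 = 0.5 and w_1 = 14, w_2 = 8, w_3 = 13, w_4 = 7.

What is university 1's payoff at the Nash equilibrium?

∂u_i/∂s_i = α_i − 1, so university i contributes w_i if α_i > 1, else 0.
α_i > 1 for i ∈ {1, 3}; NE contributions (14, 0, 13, 0), S = 27.
u_1 = (14 − 14) + 1.5·27 = 40.5.

40.5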